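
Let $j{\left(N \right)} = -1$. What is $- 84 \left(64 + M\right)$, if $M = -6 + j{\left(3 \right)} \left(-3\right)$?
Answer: $-5124$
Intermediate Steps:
$M = -3$ ($M = -6 - -3 = -6 + 3 = -3$)
$- 84 \left(64 + M\right) = - 84 \left(64 - 3\right) = \left(-84\right) 61 = -5124$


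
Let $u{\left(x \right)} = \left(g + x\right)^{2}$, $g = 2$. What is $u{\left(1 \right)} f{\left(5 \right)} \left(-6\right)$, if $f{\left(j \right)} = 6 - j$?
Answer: $-54$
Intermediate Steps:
$u{\left(x \right)} = \left(2 + x\right)^{2}$
$u{\left(1 \right)} f{\left(5 \right)} \left(-6\right) = \left(2 + 1\right)^{2} \left(6 - 5\right) \left(-6\right) = 3^{2} \left(6 - 5\right) \left(-6\right) = 9 \cdot 1 \left(-6\right) = 9 \left(-6\right) = -54$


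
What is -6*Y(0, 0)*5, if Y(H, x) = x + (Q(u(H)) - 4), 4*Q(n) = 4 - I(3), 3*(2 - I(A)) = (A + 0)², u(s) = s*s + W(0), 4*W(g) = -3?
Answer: 165/2 ≈ 82.500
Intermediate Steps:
W(g) = -¾ (W(g) = (¼)*(-3) = -¾)
u(s) = -¾ + s² (u(s) = s*s - ¾ = s² - ¾ = -¾ + s²)
I(A) = 2 - A²/3 (I(A) = 2 - (A + 0)²/3 = 2 - A²/3)
Q(n) = 5/4 (Q(n) = (4 - (2 - ⅓*3²))/4 = (4 - (2 - ⅓*9))/4 = (4 - (2 - 3))/4 = (4 - 1*(-1))/4 = (4 + 1)/4 = (¼)*5 = 5/4)
Y(H, x) = -11/4 + x (Y(H, x) = x + (5/4 - 4) = x - 11/4 = -11/4 + x)
-6*Y(0, 0)*5 = -6*(-11/4 + 0)*5 = -6*(-11/4)*5 = (33/2)*5 = 165/2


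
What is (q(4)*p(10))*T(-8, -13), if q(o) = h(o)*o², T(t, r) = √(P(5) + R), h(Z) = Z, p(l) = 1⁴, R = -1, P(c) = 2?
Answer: 64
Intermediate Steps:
p(l) = 1
T(t, r) = 1 (T(t, r) = √(2 - 1) = √1 = 1)
q(o) = o³ (q(o) = o*o² = o³)
(q(4)*p(10))*T(-8, -13) = (4³*1)*1 = (64*1)*1 = 64*1 = 64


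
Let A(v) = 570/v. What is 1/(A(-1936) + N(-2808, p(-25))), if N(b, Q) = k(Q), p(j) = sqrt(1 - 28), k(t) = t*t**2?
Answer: -91960/6147841539 + 8433216*I*sqrt(3)/2049280513 ≈ -1.4958e-5 + 0.0071277*I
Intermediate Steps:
k(t) = t**3
p(j) = 3*I*sqrt(3) (p(j) = sqrt(-27) = 3*I*sqrt(3))
N(b, Q) = Q**3
1/(A(-1936) + N(-2808, p(-25))) = 1/(570/(-1936) + (3*I*sqrt(3))**3) = 1/(570*(-1/1936) - 81*I*sqrt(3)) = 1/(-285/968 - 81*I*sqrt(3))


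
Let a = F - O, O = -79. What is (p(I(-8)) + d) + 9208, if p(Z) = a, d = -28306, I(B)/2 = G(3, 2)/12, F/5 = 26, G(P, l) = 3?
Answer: -18889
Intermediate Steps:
F = 130 (F = 5*26 = 130)
I(B) = ½ (I(B) = 2*(3/12) = 2*(3*(1/12)) = 2*(¼) = ½)
a = 209 (a = 130 - 1*(-79) = 130 + 79 = 209)
p(Z) = 209
(p(I(-8)) + d) + 9208 = (209 - 28306) + 9208 = -28097 + 9208 = -18889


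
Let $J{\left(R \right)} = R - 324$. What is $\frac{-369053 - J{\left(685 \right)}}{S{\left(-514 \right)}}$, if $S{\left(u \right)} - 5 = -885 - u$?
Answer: $\frac{61569}{61} \approx 1009.3$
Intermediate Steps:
$J{\left(R \right)} = -324 + R$ ($J{\left(R \right)} = R - 324 = -324 + R$)
$S{\left(u \right)} = -880 - u$ ($S{\left(u \right)} = 5 - \left(885 + u\right) = -880 - u$)
$\frac{-369053 - J{\left(685 \right)}}{S{\left(-514 \right)}} = \frac{-369053 - \left(-324 + 685\right)}{-880 - -514} = \frac{-369053 - 361}{-880 + 514} = \frac{-369053 - 361}{-366} = \left(-369414\right) \left(- \frac{1}{366}\right) = \frac{61569}{61}$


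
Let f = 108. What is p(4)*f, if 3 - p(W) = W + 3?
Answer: -432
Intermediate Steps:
p(W) = -W (p(W) = 3 - (W + 3) = 3 - (3 + W) = 3 + (-3 - W) = -W)
p(4)*f = -1*4*108 = -4*108 = -432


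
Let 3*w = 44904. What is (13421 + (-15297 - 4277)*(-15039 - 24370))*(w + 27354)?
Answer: 32647410324214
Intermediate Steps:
w = 14968 (w = (1/3)*44904 = 14968)
(13421 + (-15297 - 4277)*(-15039 - 24370))*(w + 27354) = (13421 + (-15297 - 4277)*(-15039 - 24370))*(14968 + 27354) = (13421 - 19574*(-39409))*42322 = (13421 + 771391766)*42322 = 771405187*42322 = 32647410324214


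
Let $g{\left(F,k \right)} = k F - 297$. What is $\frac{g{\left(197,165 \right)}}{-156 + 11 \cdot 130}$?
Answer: $\frac{16104}{637} \approx 25.281$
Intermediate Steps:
$g{\left(F,k \right)} = -297 + F k$ ($g{\left(F,k \right)} = F k - 297 = -297 + F k$)
$\frac{g{\left(197,165 \right)}}{-156 + 11 \cdot 130} = \frac{-297 + 197 \cdot 165}{-156 + 11 \cdot 130} = \frac{-297 + 32505}{-156 + 1430} = \frac{32208}{1274} = 32208 \cdot \frac{1}{1274} = \frac{16104}{637}$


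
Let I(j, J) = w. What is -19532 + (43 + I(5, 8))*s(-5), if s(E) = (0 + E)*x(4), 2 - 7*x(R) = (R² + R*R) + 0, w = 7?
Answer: -129224/7 ≈ -18461.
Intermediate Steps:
x(R) = 2/7 - 2*R²/7 (x(R) = 2/7 - ((R² + R*R) + 0)/7 = 2/7 - ((R² + R²) + 0)/7 = 2/7 - (2*R² + 0)/7 = 2/7 - 2*R²/7)
I(j, J) = 7
s(E) = -30*E/7 (s(E) = (0 + E)*(2/7 - 2/7*4²) = E*(2/7 - 2/7*16) = E*(2/7 - 32/7) = E*(-30/7) = -30*E/7)
-19532 + (43 + I(5, 8))*s(-5) = -19532 + (43 + 7)*(-30/7*(-5)) = -19532 + 50*(150/7) = -19532 + 7500/7 = -129224/7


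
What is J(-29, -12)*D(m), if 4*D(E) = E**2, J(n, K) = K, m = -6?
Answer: -108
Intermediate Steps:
D(E) = E**2/4
J(-29, -12)*D(m) = -3*(-6)**2 = -3*36 = -12*9 = -108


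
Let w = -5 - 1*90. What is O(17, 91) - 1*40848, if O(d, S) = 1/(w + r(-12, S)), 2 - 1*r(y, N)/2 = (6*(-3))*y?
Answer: -21363505/523 ≈ -40848.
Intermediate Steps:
r(y, N) = 4 + 36*y (r(y, N) = 4 - 2*6*(-3)*y = 4 - (-36)*y = 4 + 36*y)
w = -95 (w = -5 - 90 = -95)
O(d, S) = -1/523 (O(d, S) = 1/(-95 + (4 + 36*(-12))) = 1/(-95 + (4 - 432)) = 1/(-95 - 428) = 1/(-523) = -1/523)
O(17, 91) - 1*40848 = -1/523 - 1*40848 = -1/523 - 40848 = -21363505/523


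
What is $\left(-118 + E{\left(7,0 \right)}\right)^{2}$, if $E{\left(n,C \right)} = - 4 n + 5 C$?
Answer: $21316$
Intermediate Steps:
$\left(-118 + E{\left(7,0 \right)}\right)^{2} = \left(-118 + \left(\left(-4\right) 7 + 5 \cdot 0\right)\right)^{2} = \left(-118 + \left(-28 + 0\right)\right)^{2} = \left(-118 - 28\right)^{2} = \left(-146\right)^{2} = 21316$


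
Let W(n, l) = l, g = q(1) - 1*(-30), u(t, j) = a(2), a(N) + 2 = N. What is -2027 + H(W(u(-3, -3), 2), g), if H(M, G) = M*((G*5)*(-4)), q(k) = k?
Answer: -3267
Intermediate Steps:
a(N) = -2 + N
u(t, j) = 0 (u(t, j) = -2 + 2 = 0)
g = 31 (g = 1 - 1*(-30) = 1 + 30 = 31)
H(M, G) = -20*G*M (H(M, G) = M*((5*G)*(-4)) = M*(-20*G) = -20*G*M)
-2027 + H(W(u(-3, -3), 2), g) = -2027 - 20*31*2 = -2027 - 1240 = -3267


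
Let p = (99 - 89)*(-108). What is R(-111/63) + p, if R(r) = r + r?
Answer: -22754/21 ≈ -1083.5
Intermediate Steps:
p = -1080 (p = 10*(-108) = -1080)
R(r) = 2*r
R(-111/63) + p = 2*(-111/63) - 1080 = 2*(-111*1/63) - 1080 = 2*(-37/21) - 1080 = -74/21 - 1080 = -22754/21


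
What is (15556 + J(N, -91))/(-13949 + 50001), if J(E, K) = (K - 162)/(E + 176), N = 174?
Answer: 5444347/12618200 ≈ 0.43147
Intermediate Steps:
J(E, K) = (-162 + K)/(176 + E)
(15556 + J(N, -91))/(-13949 + 50001) = (15556 + (-162 - 91)/(176 + 174))/(-13949 + 50001) = (15556 - 253/350)/36052 = (15556 + (1/350)*(-253))*(1/36052) = (15556 - 253/350)*(1/36052) = (5444347/350)*(1/36052) = 5444347/12618200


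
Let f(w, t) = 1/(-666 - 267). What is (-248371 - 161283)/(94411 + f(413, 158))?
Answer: -191103591/44042731 ≈ -4.3391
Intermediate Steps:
f(w, t) = -1/933 (f(w, t) = 1/(-933) = -1/933)
(-248371 - 161283)/(94411 + f(413, 158)) = (-248371 - 161283)/(94411 - 1/933) = -409654/88085462/933 = -409654*933/88085462 = -191103591/44042731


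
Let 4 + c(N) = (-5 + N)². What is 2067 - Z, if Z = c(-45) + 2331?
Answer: -2760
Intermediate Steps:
c(N) = -4 + (-5 + N)²
Z = 4827 (Z = (-4 + (-5 - 45)²) + 2331 = (-4 + (-50)²) + 2331 = (-4 + 2500) + 2331 = 2496 + 2331 = 4827)
2067 - Z = 2067 - 1*4827 = 2067 - 4827 = -2760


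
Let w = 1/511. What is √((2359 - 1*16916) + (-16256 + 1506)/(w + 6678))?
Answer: I*√169540186699793067/3412459 ≈ 120.66*I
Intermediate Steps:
w = 1/511 ≈ 0.0019569
√((2359 - 1*16916) + (-16256 + 1506)/(w + 6678)) = √((2359 - 1*16916) + (-16256 + 1506)/(1/511 + 6678)) = √((2359 - 16916) - 14750/3412459/511) = √(-14557 - 14750*511/3412459) = √(-14557 - 7537250/3412459) = √(-49682702913/3412459) = I*√169540186699793067/3412459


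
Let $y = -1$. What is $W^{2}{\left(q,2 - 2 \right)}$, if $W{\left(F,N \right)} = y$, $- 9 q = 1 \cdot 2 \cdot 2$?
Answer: $1$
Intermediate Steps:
$q = - \frac{4}{9}$ ($q = - \frac{1 \cdot 2 \cdot 2}{9} = - \frac{2 \cdot 2}{9} = \left(- \frac{1}{9}\right) 4 = - \frac{4}{9} \approx -0.44444$)
$W{\left(F,N \right)} = -1$
$W^{2}{\left(q,2 - 2 \right)} = \left(-1\right)^{2} = 1$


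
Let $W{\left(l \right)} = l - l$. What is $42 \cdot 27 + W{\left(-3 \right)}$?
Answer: $1134$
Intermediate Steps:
$W{\left(l \right)} = 0$
$42 \cdot 27 + W{\left(-3 \right)} = 42 \cdot 27 + 0 = 1134 + 0 = 1134$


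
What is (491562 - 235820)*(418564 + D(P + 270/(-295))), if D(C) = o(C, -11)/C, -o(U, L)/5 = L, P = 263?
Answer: 1655228301850734/15463 ≈ 1.0704e+11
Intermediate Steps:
o(U, L) = -5*L
D(C) = 55/C (D(C) = (-5*(-11))/C = 55/C)
(491562 - 235820)*(418564 + D(P + 270/(-295))) = (491562 - 235820)*(418564 + 55/(263 + 270/(-295))) = 255742*(418564 + 55/(263 + 270*(-1/295))) = 255742*(418564 + 55/(263 - 54/59)) = 255742*(418564 + 55/(15463/59)) = 255742*(418564 + 55*(59/15463)) = 255742*(418564 + 3245/15463) = 255742*(6472258377/15463) = 1655228301850734/15463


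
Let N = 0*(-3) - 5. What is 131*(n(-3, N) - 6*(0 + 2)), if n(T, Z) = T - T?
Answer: -1572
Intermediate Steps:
N = -5 (N = 0 - 5 = -5)
n(T, Z) = 0
131*(n(-3, N) - 6*(0 + 2)) = 131*(0 - 6*(0 + 2)) = 131*(0 - 6*2) = 131*(0 - 12) = 131*(-12) = -1572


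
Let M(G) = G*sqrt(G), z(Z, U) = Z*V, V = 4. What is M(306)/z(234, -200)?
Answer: 51*sqrt(34)/52 ≈ 5.7188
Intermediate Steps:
z(Z, U) = 4*Z (z(Z, U) = Z*4 = 4*Z)
M(G) = G**(3/2)
M(306)/z(234, -200) = 306**(3/2)/((4*234)) = (918*sqrt(34))/936 = (918*sqrt(34))*(1/936) = 51*sqrt(34)/52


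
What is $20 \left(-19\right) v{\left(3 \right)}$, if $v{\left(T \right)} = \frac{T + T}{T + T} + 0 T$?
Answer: $-380$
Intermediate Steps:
$v{\left(T \right)} = 1$ ($v{\left(T \right)} = \frac{2 T}{2 T} + 0 = 2 T \frac{1}{2 T} + 0 = 1 + 0 = 1$)
$20 \left(-19\right) v{\left(3 \right)} = 20 \left(-19\right) 1 = \left(-380\right) 1 = -380$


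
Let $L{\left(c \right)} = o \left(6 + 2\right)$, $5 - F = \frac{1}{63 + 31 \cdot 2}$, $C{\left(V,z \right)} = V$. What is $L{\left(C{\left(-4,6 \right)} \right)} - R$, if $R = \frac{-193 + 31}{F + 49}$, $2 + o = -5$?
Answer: $- \frac{357694}{6749} \approx -53.0$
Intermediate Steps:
$o = -7$ ($o = -2 - 5 = -7$)
$F = \frac{624}{125}$ ($F = 5 - \frac{1}{63 + 31 \cdot 2} = 5 - \frac{1}{63 + 62} = 5 - \frac{1}{125} = \frac{624}{125} \approx 4.992$)
$L{\left(c \right)} = -56$ ($L{\left(c \right)} = - 7 \left(6 + 2\right) = \left(-7\right) 8 = -56$)
$R = - \frac{20250}{6749}$ ($R = \frac{-193 + 31}{\frac{624}{125} + 49} = - \frac{162}{\frac{6749}{125}} = \left(-162\right) \frac{125}{6749} = - \frac{20250}{6749} \approx -3.0004$)
$L{\left(C{\left(-4,6 \right)} \right)} - R = -56 - - \frac{20250}{6749} = -56 + \frac{20250}{6749} = - \frac{357694}{6749}$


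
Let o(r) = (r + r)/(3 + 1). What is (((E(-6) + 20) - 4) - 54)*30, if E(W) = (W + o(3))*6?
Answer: -1950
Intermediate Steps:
o(r) = r/2 (o(r) = (2*r)/4 = (2*r)*(¼) = r/2)
E(W) = 9 + 6*W (E(W) = (W + (½)*3)*6 = (W + 3/2)*6 = (3/2 + W)*6 = 9 + 6*W)
(((E(-6) + 20) - 4) - 54)*30 = ((((9 + 6*(-6)) + 20) - 4) - 54)*30 = ((((9 - 36) + 20) - 4) - 54)*30 = (((-27 + 20) - 4) - 54)*30 = ((-7 - 4) - 54)*30 = (-11 - 54)*30 = -65*30 = -1950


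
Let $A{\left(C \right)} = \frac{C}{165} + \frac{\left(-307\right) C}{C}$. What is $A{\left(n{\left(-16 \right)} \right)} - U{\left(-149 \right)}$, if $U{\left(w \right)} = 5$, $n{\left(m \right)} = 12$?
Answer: $- \frac{17156}{55} \approx -311.93$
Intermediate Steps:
$A{\left(C \right)} = -307 + \frac{C}{165}$ ($A{\left(C \right)} = C \frac{1}{165} - 307 = \frac{C}{165} - 307 = -307 + \frac{C}{165}$)
$A{\left(n{\left(-16 \right)} \right)} - U{\left(-149 \right)} = \left(-307 + \frac{1}{165} \cdot 12\right) - 5 = \left(-307 + \frac{4}{55}\right) - 5 = - \frac{16881}{55} - 5 = - \frac{17156}{55}$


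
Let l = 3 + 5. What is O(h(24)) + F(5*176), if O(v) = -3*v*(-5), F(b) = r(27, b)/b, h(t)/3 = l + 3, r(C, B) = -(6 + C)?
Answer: 39597/80 ≈ 494.96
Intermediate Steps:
r(C, B) = -6 - C
l = 8
h(t) = 33 (h(t) = 3*(8 + 3) = 3*11 = 33)
F(b) = -33/b (F(b) = (-6 - 1*27)/b = (-6 - 27)/b = -33/b)
O(v) = 15*v
O(h(24)) + F(5*176) = 15*33 - 33/(5*176) = 495 - 33/880 = 495 - 33*1/880 = 495 - 3/80 = 39597/80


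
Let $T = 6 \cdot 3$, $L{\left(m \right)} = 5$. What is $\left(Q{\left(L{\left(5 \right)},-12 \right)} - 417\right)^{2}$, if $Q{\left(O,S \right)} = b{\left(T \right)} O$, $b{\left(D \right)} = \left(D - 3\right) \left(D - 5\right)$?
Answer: $311364$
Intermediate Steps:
$T = 18$
$b{\left(D \right)} = \left(-5 + D\right) \left(-3 + D\right)$ ($b{\left(D \right)} = \left(-3 + D\right) \left(-5 + D\right) = \left(-5 + D\right) \left(-3 + D\right)$)
$Q{\left(O,S \right)} = 195 O$ ($Q{\left(O,S \right)} = \left(15 + 18^{2} - 144\right) O = \left(15 + 324 - 144\right) O = 195 O$)
$\left(Q{\left(L{\left(5 \right)},-12 \right)} - 417\right)^{2} = \left(195 \cdot 5 - 417\right)^{2} = \left(975 - 417\right)^{2} = 558^{2} = 311364$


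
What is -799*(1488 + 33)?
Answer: -1215279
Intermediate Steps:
-799*(1488 + 33) = -799*1521 = -1215279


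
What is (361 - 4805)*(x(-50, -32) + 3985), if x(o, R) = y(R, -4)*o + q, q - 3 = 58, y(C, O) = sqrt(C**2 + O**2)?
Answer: -17980424 + 888800*sqrt(65) ≈ -1.0815e+7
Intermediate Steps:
q = 61 (q = 3 + 58 = 61)
x(o, R) = 61 + o*sqrt(16 + R**2) (x(o, R) = sqrt(R**2 + (-4)**2)*o + 61 = sqrt(R**2 + 16)*o + 61 = sqrt(16 + R**2)*o + 61 = o*sqrt(16 + R**2) + 61 = 61 + o*sqrt(16 + R**2))
(361 - 4805)*(x(-50, -32) + 3985) = (361 - 4805)*((61 - 50*sqrt(16 + (-32)**2)) + 3985) = -4444*((61 - 50*sqrt(16 + 1024)) + 3985) = -4444*((61 - 200*sqrt(65)) + 3985) = -4444*(4046 - 200*sqrt(65)) = -17980424 + 888800*sqrt(65)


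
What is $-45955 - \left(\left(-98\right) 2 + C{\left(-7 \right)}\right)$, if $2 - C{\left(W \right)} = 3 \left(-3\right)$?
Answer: $-45770$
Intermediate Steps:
$C{\left(W \right)} = 11$ ($C{\left(W \right)} = 2 - 3 \left(-3\right) = 2 - -9 = 2 + 9 = 11$)
$-45955 - \left(\left(-98\right) 2 + C{\left(-7 \right)}\right) = -45955 - \left(\left(-98\right) 2 + 11\right) = -45955 - \left(-196 + 11\right) = -45955 - -185 = -45955 + 185 = -45770$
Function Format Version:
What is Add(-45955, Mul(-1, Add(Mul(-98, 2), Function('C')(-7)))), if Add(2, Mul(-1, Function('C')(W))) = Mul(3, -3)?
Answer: -45770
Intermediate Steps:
Function('C')(W) = 11 (Function('C')(W) = Add(2, Mul(-1, Mul(3, -3))) = Add(2, Mul(-1, -9)) = Add(2, 9) = 11)
Add(-45955, Mul(-1, Add(Mul(-98, 2), Function('C')(-7)))) = Add(-45955, Mul(-1, Add(Mul(-98, 2), 11))) = Add(-45955, Mul(-1, Add(-196, 11))) = Add(-45955, Mul(-1, -185)) = Add(-45955, 185) = -45770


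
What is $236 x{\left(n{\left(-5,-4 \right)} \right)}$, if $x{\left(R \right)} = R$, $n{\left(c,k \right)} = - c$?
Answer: $1180$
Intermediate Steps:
$236 x{\left(n{\left(-5,-4 \right)} \right)} = 236 \left(\left(-1\right) \left(-5\right)\right) = 236 \cdot 5 = 1180$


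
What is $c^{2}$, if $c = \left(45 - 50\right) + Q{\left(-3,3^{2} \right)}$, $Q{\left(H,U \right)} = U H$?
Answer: $1024$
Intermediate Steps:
$Q{\left(H,U \right)} = H U$
$c = -32$ ($c = \left(45 - 50\right) - 3 \cdot 3^{2} = -5 - 27 = -32$)
$c^{2} = \left(-32\right)^{2} = 1024$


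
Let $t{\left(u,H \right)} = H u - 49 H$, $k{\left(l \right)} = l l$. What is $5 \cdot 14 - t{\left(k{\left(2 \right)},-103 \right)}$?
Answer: $-4565$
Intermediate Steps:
$k{\left(l \right)} = l^{2}$
$t{\left(u,H \right)} = - 49 H + H u$
$5 \cdot 14 - t{\left(k{\left(2 \right)},-103 \right)} = 5 \cdot 14 - - 103 \left(-49 + 2^{2}\right) = 70 - - 103 \left(-49 + 4\right) = 70 - \left(-103\right) \left(-45\right) = 70 - 4635 = -4565$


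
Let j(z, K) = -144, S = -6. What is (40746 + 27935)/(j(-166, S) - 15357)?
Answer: -68681/15501 ≈ -4.4307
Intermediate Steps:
(40746 + 27935)/(j(-166, S) - 15357) = (40746 + 27935)/(-144 - 15357) = 68681/(-15501) = 68681*(-1/15501) = -68681/15501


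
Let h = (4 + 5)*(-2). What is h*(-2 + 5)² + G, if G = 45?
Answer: -117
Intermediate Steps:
h = -18 (h = 9*(-2) = -18)
h*(-2 + 5)² + G = -18*(-2 + 5)² + 45 = -18*3² + 45 = -18*9 + 45 = -162 + 45 = -117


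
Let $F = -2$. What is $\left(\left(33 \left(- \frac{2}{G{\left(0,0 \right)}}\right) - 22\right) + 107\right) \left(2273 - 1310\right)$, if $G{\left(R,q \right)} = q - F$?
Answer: $50076$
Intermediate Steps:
$G{\left(R,q \right)} = 2 + q$ ($G{\left(R,q \right)} = q - -2 = q + 2 = 2 + q$)
$\left(\left(33 \left(- \frac{2}{G{\left(0,0 \right)}}\right) - 22\right) + 107\right) \left(2273 - 1310\right) = \left(\left(33 \left(- \frac{2}{2 + 0}\right) - 22\right) + 107\right) \left(2273 - 1310\right) = \left(\left(33 \left(- \frac{2}{2}\right) - 22\right) + 107\right) 963 = \left(\left(33 \left(\left(-2\right) \frac{1}{2}\right) - 22\right) + 107\right) 963 = \left(\left(33 \left(-1\right) - 22\right) + 107\right) 963 = \left(\left(-33 - 22\right) + 107\right) 963 = \left(-55 + 107\right) 963 = 52 \cdot 963 = 50076$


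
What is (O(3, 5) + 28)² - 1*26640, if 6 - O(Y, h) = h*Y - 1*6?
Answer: -26015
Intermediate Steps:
O(Y, h) = 12 - Y*h (O(Y, h) = 6 - (h*Y - 1*6) = 6 - (Y*h - 6) = 6 - (-6 + Y*h) = 6 + (6 - Y*h) = 12 - Y*h)
(O(3, 5) + 28)² - 1*26640 = ((12 - 1*3*5) + 28)² - 1*26640 = ((12 - 15) + 28)² - 26640 = (-3 + 28)² - 26640 = 25² - 26640 = 625 - 26640 = -26015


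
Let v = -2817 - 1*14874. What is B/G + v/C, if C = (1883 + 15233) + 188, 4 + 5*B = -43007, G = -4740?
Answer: 9027379/11391800 ≈ 0.79245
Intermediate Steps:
v = -17691 (v = -2817 - 14874 = -17691)
B = -43011/5 (B = -⅘ + (⅕)*(-43007) = -⅘ - 43007/5 = -43011/5 ≈ -8602.2)
C = 17304 (C = 17116 + 188 = 17304)
B/G + v/C = -43011/5/(-4740) - 17691/17304 = -43011/5*(-1/4740) - 17691*1/17304 = 14337/7900 - 5897/5768 = 9027379/11391800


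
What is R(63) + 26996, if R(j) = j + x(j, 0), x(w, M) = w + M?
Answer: 27122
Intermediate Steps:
x(w, M) = M + w
R(j) = 2*j (R(j) = j + (0 + j) = j + j = 2*j)
R(63) + 26996 = 2*63 + 26996 = 126 + 26996 = 27122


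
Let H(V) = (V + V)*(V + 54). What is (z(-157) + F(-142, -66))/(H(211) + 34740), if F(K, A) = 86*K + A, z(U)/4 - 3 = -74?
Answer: -6281/73285 ≈ -0.085706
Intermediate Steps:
z(U) = -284 (z(U) = 12 + 4*(-74) = 12 - 296 = -284)
F(K, A) = A + 86*K
H(V) = 2*V*(54 + V) (H(V) = (2*V)*(54 + V) = 2*V*(54 + V))
(z(-157) + F(-142, -66))/(H(211) + 34740) = (-284 + (-66 + 86*(-142)))/(2*211*(54 + 211) + 34740) = (-284 + (-66 - 12212))/(2*211*265 + 34740) = (-284 - 12278)/(111830 + 34740) = -12562/146570 = -12562*1/146570 = -6281/73285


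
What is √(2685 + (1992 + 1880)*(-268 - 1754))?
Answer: 3*I*√869611 ≈ 2797.6*I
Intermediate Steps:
√(2685 + (1992 + 1880)*(-268 - 1754)) = √(2685 + 3872*(-2022)) = √(2685 - 7829184) = √(-7826499) = 3*I*√869611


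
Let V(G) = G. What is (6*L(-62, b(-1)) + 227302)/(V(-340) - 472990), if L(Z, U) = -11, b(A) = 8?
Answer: -113618/236665 ≈ -0.48008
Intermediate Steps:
(6*L(-62, b(-1)) + 227302)/(V(-340) - 472990) = (6*(-11) + 227302)/(-340 - 472990) = (-66 + 227302)/(-473330) = 227236*(-1/473330) = -113618/236665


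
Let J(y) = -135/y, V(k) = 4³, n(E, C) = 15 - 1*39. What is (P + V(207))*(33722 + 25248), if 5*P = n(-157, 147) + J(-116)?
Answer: 203275487/58 ≈ 3.5047e+6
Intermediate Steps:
n(E, C) = -24 (n(E, C) = 15 - 39 = -24)
V(k) = 64
P = -2649/580 (P = (-24 - 135/(-116))/5 = (-24 - 135*(-1/116))/5 = (-24 + 135/116)/5 = (⅕)*(-2649/116) = -2649/580 ≈ -4.5672)
(P + V(207))*(33722 + 25248) = (-2649/580 + 64)*(33722 + 25248) = (34471/580)*58970 = 203275487/58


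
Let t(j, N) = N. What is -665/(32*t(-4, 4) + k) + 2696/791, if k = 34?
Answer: -89263/128142 ≈ -0.69659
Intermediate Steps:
-665/(32*t(-4, 4) + k) + 2696/791 = -665/(32*4 + 34) + 2696/791 = -665/(128 + 34) + 2696*(1/791) = -665/162 + 2696/791 = -89263/128142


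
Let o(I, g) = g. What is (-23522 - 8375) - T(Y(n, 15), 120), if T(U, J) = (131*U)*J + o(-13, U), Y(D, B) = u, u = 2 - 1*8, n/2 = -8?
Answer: 62429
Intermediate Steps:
n = -16 (n = 2*(-8) = -16)
u = -6 (u = 2 - 8 = -6)
Y(D, B) = -6
T(U, J) = U + 131*J*U (T(U, J) = (131*U)*J + U = 131*J*U + U = U + 131*J*U)
(-23522 - 8375) - T(Y(n, 15), 120) = (-23522 - 8375) - (-6)*(1 + 131*120) = -31897 - (-6)*(1 + 15720) = -31897 - (-6)*15721 = -31897 - 1*(-94326) = -31897 + 94326 = 62429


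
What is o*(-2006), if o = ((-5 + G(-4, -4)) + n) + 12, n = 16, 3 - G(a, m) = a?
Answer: -60180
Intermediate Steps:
G(a, m) = 3 - a
o = 30 (o = ((-5 + (3 - 1*(-4))) + 16) + 12 = ((-5 + (3 + 4)) + 16) + 12 = ((-5 + 7) + 16) + 12 = (2 + 16) + 12 = 18 + 12 = 30)
o*(-2006) = 30*(-2006) = -60180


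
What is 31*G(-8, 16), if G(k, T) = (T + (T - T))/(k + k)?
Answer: -31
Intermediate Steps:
G(k, T) = T/(2*k) (G(k, T) = (T + 0)/((2*k)) = T*(1/(2*k)) = T/(2*k))
31*G(-8, 16) = 31*((1/2)*16/(-8)) = 31*((1/2)*16*(-1/8)) = 31*(-1) = -31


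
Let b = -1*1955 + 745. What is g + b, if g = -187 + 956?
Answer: -441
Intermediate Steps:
b = -1210 (b = -1955 + 745 = -1210)
g = 769
g + b = 769 - 1210 = -441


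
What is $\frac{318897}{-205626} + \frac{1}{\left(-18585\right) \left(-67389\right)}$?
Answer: $- \frac{133131478766393}{85843684534230} \approx -1.5509$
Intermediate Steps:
$\frac{318897}{-205626} + \frac{1}{\left(-18585\right) \left(-67389\right)} = 318897 \left(- \frac{1}{205626}\right) - - \frac{1}{1252424565} = - \frac{106299}{68542} + \frac{1}{1252424565} = - \frac{133131478766393}{85843684534230}$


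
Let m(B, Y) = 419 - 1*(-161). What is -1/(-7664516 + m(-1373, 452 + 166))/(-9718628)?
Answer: -1/74482942999808 ≈ -1.3426e-14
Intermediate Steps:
m(B, Y) = 580 (m(B, Y) = 419 + 161 = 580)
-1/(-7664516 + m(-1373, 452 + 166))/(-9718628) = -1/(-7664516 + 580)/(-9718628) = -1/(-7663936)*(-1/9718628) = -1*(-1/7663936)*(-1/9718628) = (1/7663936)*(-1/9718628) = -1/74482942999808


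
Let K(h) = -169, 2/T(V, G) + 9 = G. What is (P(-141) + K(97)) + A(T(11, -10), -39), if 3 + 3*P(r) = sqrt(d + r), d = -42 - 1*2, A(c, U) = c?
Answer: -3232/19 + I*sqrt(185)/3 ≈ -170.11 + 4.5338*I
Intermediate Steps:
T(V, G) = 2/(-9 + G)
d = -44 (d = -42 - 2 = -44)
P(r) = -1 + sqrt(-44 + r)/3
(P(-141) + K(97)) + A(T(11, -10), -39) = ((-1 + sqrt(-44 - 141)/3) - 169) + 2/(-9 - 10) = ((-1 + sqrt(-185)/3) - 169) + 2/(-19) = ((-1 + (I*sqrt(185))/3) - 169) + 2*(-1/19) = ((-1 + I*sqrt(185)/3) - 169) - 2/19 = (-170 + I*sqrt(185)/3) - 2/19 = -3232/19 + I*sqrt(185)/3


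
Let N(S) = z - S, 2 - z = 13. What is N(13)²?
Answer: 576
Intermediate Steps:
z = -11 (z = 2 - 1*13 = 2 - 13 = -11)
N(S) = -11 - S
N(13)² = (-11 - 1*13)² = (-11 - 13)² = (-24)² = 576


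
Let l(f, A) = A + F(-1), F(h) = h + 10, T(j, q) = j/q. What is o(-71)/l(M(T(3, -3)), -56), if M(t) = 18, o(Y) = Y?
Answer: 71/47 ≈ 1.5106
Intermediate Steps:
F(h) = 10 + h
l(f, A) = 9 + A (l(f, A) = A + (10 - 1) = A + 9 = 9 + A)
o(-71)/l(M(T(3, -3)), -56) = -71/(9 - 56) = -71/(-47) = -71*(-1/47) = 71/47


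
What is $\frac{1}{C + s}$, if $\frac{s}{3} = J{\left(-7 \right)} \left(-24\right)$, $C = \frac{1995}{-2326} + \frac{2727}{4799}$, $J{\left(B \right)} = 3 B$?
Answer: $\frac{11162474}{16874429685} \approx 0.0006615$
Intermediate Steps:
$C = - \frac{3231003}{11162474}$ ($C = 1995 \left(- \frac{1}{2326}\right) + 2727 \cdot \frac{1}{4799} = - \frac{1995}{2326} + \frac{2727}{4799} = - \frac{3231003}{11162474} \approx -0.28945$)
$s = 1512$ ($s = 3 \cdot 3 \left(-7\right) \left(-24\right) = 3 \left(\left(-21\right) \left(-24\right)\right) = 3 \cdot 504 = 1512$)
$\frac{1}{C + s} = \frac{1}{- \frac{3231003}{11162474} + 1512} = \frac{1}{\frac{16874429685}{11162474}} = \frac{11162474}{16874429685}$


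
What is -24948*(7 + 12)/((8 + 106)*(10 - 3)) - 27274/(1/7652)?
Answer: -208701242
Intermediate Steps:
-24948*(7 + 12)/((8 + 106)*(10 - 3)) - 27274/(1/7652) = -24948/((7/19)*114) - 27274/1/7652 = -24948/((7*(1/19))*114) - 27274*7652 = -24948/((7/19)*114) - 208700648 = -24948/42 - 208700648 = -24948*1/42 - 208700648 = -594 - 208700648 = -208701242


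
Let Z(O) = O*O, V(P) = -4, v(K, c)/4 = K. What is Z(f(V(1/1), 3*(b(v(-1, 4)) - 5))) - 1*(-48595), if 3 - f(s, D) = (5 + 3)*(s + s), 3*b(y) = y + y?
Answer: 53084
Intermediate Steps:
v(K, c) = 4*K
b(y) = 2*y/3 (b(y) = (y + y)/3 = (2*y)/3 = 2*y/3)
f(s, D) = 3 - 16*s (f(s, D) = 3 - (5 + 3)*(s + s) = 3 - 8*2*s = 3 - 16*s)
Z(O) = O²
Z(f(V(1/1), 3*(b(v(-1, 4)) - 5))) - 1*(-48595) = (3 - 16*(-4))² - 1*(-48595) = (3 + 64)² + 48595 = 67² + 48595 = 4489 + 48595 = 53084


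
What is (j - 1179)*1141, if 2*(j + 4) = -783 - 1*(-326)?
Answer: -3221043/2 ≈ -1.6105e+6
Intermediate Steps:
j = -465/2 (j = -4 + (-783 - 1*(-326))/2 = -4 + (-783 + 326)/2 = -4 + (1/2)*(-457) = -4 - 457/2 = -465/2 ≈ -232.50)
(j - 1179)*1141 = (-465/2 - 1179)*1141 = -2823/2*1141 = -3221043/2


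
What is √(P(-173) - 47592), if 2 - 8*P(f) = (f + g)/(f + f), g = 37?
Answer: 5*I*√227899993/346 ≈ 218.16*I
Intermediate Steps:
P(f) = ¼ - (37 + f)/(16*f) (P(f) = ¼ - (f + 37)/(8*(f + f)) = ¼ - (37 + f)/(8*(2*f)) = ¼ - (37 + f)*1/(2*f)/8 = ¼ - (37 + f)/(16*f))
√(P(-173) - 47592) = √((1/16)*(-37 + 3*(-173))/(-173) - 47592) = √((1/16)*(-1/173)*(-37 - 519) - 47592) = √((1/16)*(-1/173)*(-556) - 47592) = √(139/692 - 47592) = √(-32933525/692) = 5*I*√227899993/346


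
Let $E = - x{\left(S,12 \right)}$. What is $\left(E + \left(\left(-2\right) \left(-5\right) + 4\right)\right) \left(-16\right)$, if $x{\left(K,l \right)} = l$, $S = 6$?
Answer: $-32$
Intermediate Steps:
$E = -12$ ($E = \left(-1\right) 12 = -12$)
$\left(E + \left(\left(-2\right) \left(-5\right) + 4\right)\right) \left(-16\right) = \left(-12 + \left(\left(-2\right) \left(-5\right) + 4\right)\right) \left(-16\right) = \left(-12 + \left(10 + 4\right)\right) \left(-16\right) = \left(-12 + 14\right) \left(-16\right) = 2 \left(-16\right) = -32$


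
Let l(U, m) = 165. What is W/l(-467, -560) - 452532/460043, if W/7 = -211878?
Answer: -227461867686/25302365 ≈ -8989.8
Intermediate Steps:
W = -1483146 (W = 7*(-211878) = -1483146)
W/l(-467, -560) - 452532/460043 = -1483146/165 - 452532/460043 = -1483146*1/165 - 452532*1/460043 = -494382/55 - 452532/460043 = -227461867686/25302365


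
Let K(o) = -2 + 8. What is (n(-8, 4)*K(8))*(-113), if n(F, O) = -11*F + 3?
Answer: -61698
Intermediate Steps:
n(F, O) = 3 - 11*F
K(o) = 6
(n(-8, 4)*K(8))*(-113) = ((3 - 11*(-8))*6)*(-113) = ((3 + 88)*6)*(-113) = (91*6)*(-113) = 546*(-113) = -61698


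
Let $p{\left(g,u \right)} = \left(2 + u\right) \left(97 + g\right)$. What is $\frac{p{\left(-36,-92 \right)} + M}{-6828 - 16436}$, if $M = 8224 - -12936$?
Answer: $- \frac{7835}{11632} \approx -0.67357$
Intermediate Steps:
$M = 21160$ ($M = 8224 + 12936 = 21160$)
$\frac{p{\left(-36,-92 \right)} + M}{-6828 - 16436} = \frac{\left(194 + 2 \left(-36\right) + 97 \left(-92\right) - -3312\right) + 21160}{-6828 - 16436} = \frac{\left(194 - 72 - 8924 + 3312\right) + 21160}{-23264} = \left(-5490 + 21160\right) \left(- \frac{1}{23264}\right) = 15670 \left(- \frac{1}{23264}\right) = - \frac{7835}{11632}$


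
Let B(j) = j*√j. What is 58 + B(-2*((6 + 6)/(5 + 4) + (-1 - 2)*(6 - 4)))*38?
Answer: 58 + 2128*√21/9 ≈ 1141.5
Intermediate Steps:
B(j) = j^(3/2)
58 + B(-2*((6 + 6)/(5 + 4) + (-1 - 2)*(6 - 4)))*38 = 58 + (-2*((6 + 6)/(5 + 4) + (-1 - 2)*(6 - 4)))^(3/2)*38 = 58 + (-2*(12/9 - 3*2))^(3/2)*38 = 58 + (-2*(12*(⅑) - 6))^(3/2)*38 = 58 + (-2*(4/3 - 6))^(3/2)*38 = 58 + (-2*(-14/3))^(3/2)*38 = 58 + (28/3)^(3/2)*38 = 58 + (56*√21/9)*38 = 58 + 2128*√21/9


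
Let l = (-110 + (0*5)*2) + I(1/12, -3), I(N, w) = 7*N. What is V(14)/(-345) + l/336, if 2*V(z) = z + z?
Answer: -169811/463680 ≈ -0.36622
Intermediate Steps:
V(z) = z (V(z) = (z + z)/2 = (2*z)/2 = z)
l = -1313/12 (l = (-110 + (0*5)*2) + 7/12 = (-110 + 0*2) + 7*(1/12) = (-110 + 0) + 7/12 = -110 + 7/12 = -1313/12 ≈ -109.42)
V(14)/(-345) + l/336 = 14/(-345) - 1313/12/336 = 14*(-1/345) - 1313/12*1/336 = -14/345 - 1313/4032 = -169811/463680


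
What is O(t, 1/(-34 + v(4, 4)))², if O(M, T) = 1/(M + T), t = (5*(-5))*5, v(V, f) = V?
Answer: 900/14070001 ≈ 6.3966e-5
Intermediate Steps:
t = -125 (t = -25*5 = -125)
O(t, 1/(-34 + v(4, 4)))² = (1/(-125 + 1/(-34 + 4)))² = (1/(-125 + 1/(-30)))² = (1/(-125 - 1/30))² = (1/(-3751/30))² = (-30/3751)² = 900/14070001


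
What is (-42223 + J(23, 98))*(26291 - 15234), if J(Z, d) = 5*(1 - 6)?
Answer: -467136136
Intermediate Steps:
J(Z, d) = -25 (J(Z, d) = 5*(-5) = -25)
(-42223 + J(23, 98))*(26291 - 15234) = (-42223 - 25)*(26291 - 15234) = -42248*11057 = -467136136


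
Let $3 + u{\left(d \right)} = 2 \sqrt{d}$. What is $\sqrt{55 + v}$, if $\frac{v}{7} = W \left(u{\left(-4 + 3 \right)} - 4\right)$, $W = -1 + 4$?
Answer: $\sqrt{-92 + 42 i} \approx 2.137 + 9.8268 i$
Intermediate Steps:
$W = 3$
$u{\left(d \right)} = -3 + 2 \sqrt{d}$
$v = -147 + 42 i$ ($v = 7 \cdot 3 \left(\left(-3 + 2 \sqrt{-4 + 3}\right) - 4\right) = 7 \cdot 3 \left(\left(-3 + 2 \sqrt{-1}\right) - 4\right) = 7 \cdot 3 \left(\left(-3 + 2 i\right) - 4\right) = 7 \cdot 3 \left(-7 + 2 i\right) = 7 \left(-21 + 6 i\right) = -147 + 42 i \approx -147.0 + 42.0 i$)
$\sqrt{55 + v} = \sqrt{55 - \left(147 - 42 i\right)} = \sqrt{-92 + 42 i}$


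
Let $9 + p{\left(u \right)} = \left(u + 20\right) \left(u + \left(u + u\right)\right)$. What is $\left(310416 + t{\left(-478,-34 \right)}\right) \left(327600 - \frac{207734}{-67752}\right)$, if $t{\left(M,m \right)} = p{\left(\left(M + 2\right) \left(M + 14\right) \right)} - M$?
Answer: $\frac{1624244671950674446471}{33876} \approx 4.7947 \cdot 10^{16}$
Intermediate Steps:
$p{\left(u \right)} = -9 + 3 u \left(20 + u\right)$ ($p{\left(u \right)} = -9 + \left(u + 20\right) \left(u + \left(u + u\right)\right) = -9 + \left(20 + u\right) \left(u + 2 u\right) = -9 + \left(20 + u\right) 3 u = -9 + 3 u \left(20 + u\right)$)
$t{\left(M,m \right)} = -9 - M + 3 \left(2 + M\right)^{2} \left(14 + M\right)^{2} + 60 \left(2 + M\right) \left(14 + M\right)$ ($t{\left(M,m \right)} = \left(-9 + 3 \left(\left(M + 2\right) \left(M + 14\right)\right)^{2} + 60 \left(M + 2\right) \left(M + 14\right)\right) - M = \left(-9 + 3 \left(\left(2 + M\right) \left(14 + M\right)\right)^{2} + 60 \left(2 + M\right) \left(14 + M\right)\right) - M = \left(-9 + 3 \left(2 + M\right)^{2} \left(14 + M\right)^{2} + 60 \left(2 + M\right) \left(14 + M\right)\right) - M = -9 - M + 3 \left(2 + M\right)^{2} \left(14 + M\right)^{2} + 60 \left(2 + M\right) \left(14 + M\right)$)
$\left(310416 + t{\left(-478,-34 \right)}\right) \left(327600 - \frac{207734}{-67752}\right) = \left(310416 + \left(4023 + 3 \left(-478\right)^{4} + 96 \left(-478\right)^{3} + 996 \left(-478\right)^{2} + 3647 \left(-478\right)\right)\right) \left(327600 - \frac{207734}{-67752}\right) = \left(310416 + \left(4023 + 3 \cdot 52204938256 + 96 \left(-109215352\right) + 996 \cdot 228484 - 1743266\right)\right) \left(327600 - - \frac{103867}{33876}\right) = \left(310416 + \left(4023 + 156614814768 - 10484673792 + 227570064 - 1743266\right)\right) \left(327600 + \frac{103867}{33876}\right) = \left(310416 + 146355971797\right) \frac{11097881467}{33876} = 146356282213 \cdot \frac{11097881467}{33876} = \frac{1624244671950674446471}{33876}$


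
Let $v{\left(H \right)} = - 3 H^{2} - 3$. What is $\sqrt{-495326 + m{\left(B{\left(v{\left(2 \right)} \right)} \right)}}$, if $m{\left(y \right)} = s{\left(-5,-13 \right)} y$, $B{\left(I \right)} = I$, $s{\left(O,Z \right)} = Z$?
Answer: $i \sqrt{495131} \approx 703.66 i$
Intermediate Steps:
$v{\left(H \right)} = -3 - 3 H^{2}$
$m{\left(y \right)} = - 13 y$
$\sqrt{-495326 + m{\left(B{\left(v{\left(2 \right)} \right)} \right)}} = \sqrt{-495326 - 13 \left(-3 - 3 \cdot 2^{2}\right)} = \sqrt{-495326 - 13 \left(-3 - 12\right)} = \sqrt{-495326 - -195} = \sqrt{-495326 + 195} = \sqrt{-495131} = i \sqrt{495131}$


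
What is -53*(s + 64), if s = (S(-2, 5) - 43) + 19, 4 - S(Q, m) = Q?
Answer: -2438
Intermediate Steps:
S(Q, m) = 4 - Q
s = -18 (s = ((4 - 1*(-2)) - 43) + 19 = ((4 + 2) - 43) + 19 = (6 - 43) + 19 = -37 + 19 = -18)
-53*(s + 64) = -53*(-18 + 64) = -53*46 = -2438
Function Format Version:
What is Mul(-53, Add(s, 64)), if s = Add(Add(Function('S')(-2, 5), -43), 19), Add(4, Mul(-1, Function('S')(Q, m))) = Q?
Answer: -2438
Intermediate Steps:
Function('S')(Q, m) = Add(4, Mul(-1, Q))
s = -18 (s = Add(Add(Add(4, Mul(-1, -2)), -43), 19) = Add(Add(Add(4, 2), -43), 19) = Add(Add(6, -43), 19) = Add(-37, 19) = -18)
Mul(-53, Add(s, 64)) = Mul(-53, Add(-18, 64)) = Mul(-53, 46) = -2438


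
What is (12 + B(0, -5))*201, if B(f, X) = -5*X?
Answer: 7437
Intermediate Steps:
(12 + B(0, -5))*201 = (12 - 5*(-5))*201 = (12 + 25)*201 = 37*201 = 7437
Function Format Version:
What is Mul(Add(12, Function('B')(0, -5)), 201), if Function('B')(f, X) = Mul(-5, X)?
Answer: 7437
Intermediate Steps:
Mul(Add(12, Function('B')(0, -5)), 201) = Mul(Add(12, Mul(-5, -5)), 201) = Mul(Add(12, 25), 201) = Mul(37, 201) = 7437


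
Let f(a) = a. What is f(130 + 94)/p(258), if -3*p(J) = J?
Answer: -112/43 ≈ -2.6047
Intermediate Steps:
p(J) = -J/3
f(130 + 94)/p(258) = (130 + 94)/((-⅓*258)) = 224/(-86) = 224*(-1/86) = -112/43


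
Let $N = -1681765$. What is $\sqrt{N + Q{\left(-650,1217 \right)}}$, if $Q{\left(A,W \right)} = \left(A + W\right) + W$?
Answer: $i \sqrt{1679981} \approx 1296.1 i$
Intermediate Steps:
$Q{\left(A,W \right)} = A + 2 W$
$\sqrt{N + Q{\left(-650,1217 \right)}} = \sqrt{-1681765 + \left(-650 + 2 \cdot 1217\right)} = \sqrt{-1681765 + \left(-650 + 2434\right)} = \sqrt{-1681765 + 1784} = \sqrt{-1679981} = i \sqrt{1679981}$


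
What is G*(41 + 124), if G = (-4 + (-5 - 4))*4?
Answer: -8580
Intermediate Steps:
G = -52 (G = (-4 - 9)*4 = -13*4 = -52)
G*(41 + 124) = -52*(41 + 124) = -52*165 = -8580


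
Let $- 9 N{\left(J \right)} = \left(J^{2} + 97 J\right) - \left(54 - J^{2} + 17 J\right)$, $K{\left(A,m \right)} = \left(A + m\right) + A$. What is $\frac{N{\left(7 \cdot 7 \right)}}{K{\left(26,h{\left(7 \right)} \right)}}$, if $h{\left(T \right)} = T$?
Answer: $- \frac{8668}{531} \approx -16.324$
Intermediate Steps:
$K{\left(A,m \right)} = m + 2 A$
$N{\left(J \right)} = 6 - \frac{80 J}{9} - \frac{2 J^{2}}{9}$ ($N{\left(J \right)} = - \frac{\left(J^{2} + 97 J\right) - \left(54 - J^{2} + 17 J\right)}{9} = - \frac{-54 + 2 J^{2} + 80 J}{9} = 6 - \frac{80 J}{9} - \frac{2 J^{2}}{9}$)
$\frac{N{\left(7 \cdot 7 \right)}}{K{\left(26,h{\left(7 \right)} \right)}} = \frac{6 - \frac{80 \cdot 7 \cdot 7}{9} - \frac{2 \left(7 \cdot 7\right)^{2}}{9}}{7 + 2 \cdot 26} = \frac{6 - \frac{3920}{9} - \frac{2 \cdot 49^{2}}{9}}{7 + 52} = \frac{6 - \frac{3920}{9} - \frac{4802}{9}}{59} = \left(6 - \frac{3920}{9} - \frac{4802}{9}\right) \frac{1}{59} = \left(- \frac{8668}{9}\right) \frac{1}{59} = - \frac{8668}{531}$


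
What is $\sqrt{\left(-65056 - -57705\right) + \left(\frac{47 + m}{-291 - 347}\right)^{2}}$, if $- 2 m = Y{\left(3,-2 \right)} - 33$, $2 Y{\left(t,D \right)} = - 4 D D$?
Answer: $\frac{i \sqrt{11968703551}}{1276} \approx 85.738 i$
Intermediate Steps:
$Y{\left(t,D \right)} = - 2 D^{2}$ ($Y{\left(t,D \right)} = \frac{- 4 D D}{2} = \frac{\left(-4\right) D^{2}}{2} = - 2 D^{2}$)
$m = \frac{41}{2}$ ($m = - \frac{- 2 \left(-2\right)^{2} - 33}{2} = - \frac{\left(-2\right) 4 - 33}{2} = - \frac{-8 - 33}{2} = \left(- \frac{1}{2}\right) \left(-41\right) = \frac{41}{2} \approx 20.5$)
$\sqrt{\left(-65056 - -57705\right) + \left(\frac{47 + m}{-291 - 347}\right)^{2}} = \sqrt{\left(-65056 - -57705\right) + \left(\frac{47 + \frac{41}{2}}{-291 - 347}\right)^{2}} = \sqrt{\left(-65056 + 57705\right) + \left(\frac{135}{2 \left(-638\right)}\right)^{2}} = \sqrt{-7351 + \left(\frac{135}{2} \left(- \frac{1}{638}\right)\right)^{2}} = \sqrt{-7351 + \left(- \frac{135}{1276}\right)^{2}} = \sqrt{-7351 + \frac{18225}{1628176}} = \sqrt{- \frac{11968703551}{1628176}} = \frac{i \sqrt{11968703551}}{1276}$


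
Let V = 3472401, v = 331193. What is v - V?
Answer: -3141208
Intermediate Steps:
v - V = 331193 - 1*3472401 = 331193 - 3472401 = -3141208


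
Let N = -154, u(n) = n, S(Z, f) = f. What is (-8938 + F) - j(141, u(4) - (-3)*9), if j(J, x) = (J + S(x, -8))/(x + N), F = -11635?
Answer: -2530346/123 ≈ -20572.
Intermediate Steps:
j(J, x) = (-8 + J)/(-154 + x) (j(J, x) = (J - 8)/(x - 154) = (-8 + J)/(-154 + x))
(-8938 + F) - j(141, u(4) - (-3)*9) = (-8938 - 11635) - (-8 + 141)/(-154 + (4 - (-3)*9)) = -20573 - 133/(-154 + (4 - 1*(-27))) = -20573 - 133/(-154 + (4 + 27)) = -20573 - 133/(-154 + 31) = -20573 - 133/(-123) = -20573 - (-1)*133/123 = -20573 - 1*(-133/123) = -20573 + 133/123 = -2530346/123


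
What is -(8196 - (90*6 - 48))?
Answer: -7704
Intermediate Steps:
-(8196 - (90*6 - 48)) = -(8196 - (540 - 48)) = -(8196 - 1*492) = -(8196 - 492) = -1*7704 = -7704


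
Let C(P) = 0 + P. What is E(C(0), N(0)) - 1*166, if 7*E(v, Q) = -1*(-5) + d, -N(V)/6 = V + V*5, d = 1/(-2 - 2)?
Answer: -4629/28 ≈ -165.32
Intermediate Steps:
C(P) = P
d = -¼ (d = 1/(-4) = -¼ ≈ -0.25000)
N(V) = -36*V (N(V) = -6*(V + V*5) = -6*(V + 5*V) = -36*V)
E(v, Q) = 19/28 (E(v, Q) = (-1*(-5) - ¼)/7 = (5 - ¼)/7 = (⅐)*(19/4) = 19/28)
E(C(0), N(0)) - 1*166 = 19/28 - 1*166 = 19/28 - 166 = -4629/28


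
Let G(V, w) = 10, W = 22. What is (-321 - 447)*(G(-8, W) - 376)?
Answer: 281088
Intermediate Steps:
(-321 - 447)*(G(-8, W) - 376) = (-321 - 447)*(10 - 376) = -768*(-366) = 281088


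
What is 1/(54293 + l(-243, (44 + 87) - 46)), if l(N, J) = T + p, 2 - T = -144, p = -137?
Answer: 1/54302 ≈ 1.8416e-5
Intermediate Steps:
T = 146 (T = 2 - 1*(-144) = 2 + 144 = 146)
l(N, J) = 9 (l(N, J) = 146 - 137 = 9)
1/(54293 + l(-243, (44 + 87) - 46)) = 1/(54293 + 9) = 1/54302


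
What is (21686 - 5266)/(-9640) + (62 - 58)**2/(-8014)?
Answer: -3293603/1931374 ≈ -1.7053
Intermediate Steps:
(21686 - 5266)/(-9640) + (62 - 58)**2/(-8014) = 16420*(-1/9640) + 4**2*(-1/8014) = -821/482 + 16*(-1/8014) = -821/482 - 8/4007 = -3293603/1931374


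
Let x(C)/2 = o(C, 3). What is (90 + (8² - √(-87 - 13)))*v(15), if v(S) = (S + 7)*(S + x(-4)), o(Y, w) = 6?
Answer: 91476 - 5940*I ≈ 91476.0 - 5940.0*I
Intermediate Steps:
x(C) = 12 (x(C) = 2*6 = 12)
v(S) = (7 + S)*(12 + S) (v(S) = (S + 7)*(S + 12) = (7 + S)*(12 + S))
(90 + (8² - √(-87 - 13)))*v(15) = (90 + (8² - √(-87 - 13)))*(84 + 15² + 19*15) = (90 + (64 - √(-100)))*(84 + 225 + 285) = (90 + (64 - 10*I))*594 = (154 - 10*I)*594 = 91476 - 5940*I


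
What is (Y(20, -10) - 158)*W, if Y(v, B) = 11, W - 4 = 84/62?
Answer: -24402/31 ≈ -787.16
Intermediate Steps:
W = 166/31 (W = 4 + 84/62 = 4 + 84*(1/62) = 4 + 42/31 = 166/31 ≈ 5.3548)
(Y(20, -10) - 158)*W = (11 - 158)*(166/31) = -147*166/31 = -24402/31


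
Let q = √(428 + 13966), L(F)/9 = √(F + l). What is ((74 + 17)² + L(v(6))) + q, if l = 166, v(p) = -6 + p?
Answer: 8281 + √14394 + 9*√166 ≈ 8516.9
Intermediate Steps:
L(F) = 9*√(166 + F) (L(F) = 9*√(F + 166) = 9*√(166 + F))
q = √14394 ≈ 119.97
((74 + 17)² + L(v(6))) + q = ((74 + 17)² + 9*√(166 + (-6 + 6))) + √14394 = (91² + 9*√(166 + 0)) + √14394 = (8281 + 9*√166) + √14394 = 8281 + √14394 + 9*√166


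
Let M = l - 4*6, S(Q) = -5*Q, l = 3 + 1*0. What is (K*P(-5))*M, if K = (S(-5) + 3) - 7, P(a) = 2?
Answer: -882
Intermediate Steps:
l = 3 (l = 3 + 0 = 3)
M = -21 (M = 3 - 4*6 = 3 - 24 = -21)
K = 21 (K = (-5*(-5) + 3) - 7 = (25 + 3) - 7 = 28 - 7 = 21)
(K*P(-5))*M = (21*2)*(-21) = 42*(-21) = -882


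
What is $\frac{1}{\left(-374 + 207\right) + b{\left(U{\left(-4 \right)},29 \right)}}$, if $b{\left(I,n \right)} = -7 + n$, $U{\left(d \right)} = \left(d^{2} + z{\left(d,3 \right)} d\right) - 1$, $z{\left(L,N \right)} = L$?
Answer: $- \frac{1}{145} \approx -0.0068966$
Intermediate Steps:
$U{\left(d \right)} = -1 + 2 d^{2}$ ($U{\left(d \right)} = \left(d^{2} + d d\right) - 1 = \left(d^{2} + d^{2}\right) - 1 = 2 d^{2} - 1 = -1 + 2 d^{2}$)
$\frac{1}{\left(-374 + 207\right) + b{\left(U{\left(-4 \right)},29 \right)}} = \frac{1}{\left(-374 + 207\right) + \left(-7 + 29\right)} = \frac{1}{-167 + 22} = \frac{1}{-145} = - \frac{1}{145}$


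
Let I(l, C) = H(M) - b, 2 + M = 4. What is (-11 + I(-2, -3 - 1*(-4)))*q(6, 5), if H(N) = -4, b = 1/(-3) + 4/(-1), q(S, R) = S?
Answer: -64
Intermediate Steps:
M = 2 (M = -2 + 4 = 2)
b = -13/3 (b = 1*(-⅓) + 4*(-1) = -⅓ - 4 = -13/3 ≈ -4.3333)
I(l, C) = ⅓ (I(l, C) = -4 - 1*(-13/3) = -4 + 13/3 = ⅓)
(-11 + I(-2, -3 - 1*(-4)))*q(6, 5) = (-11 + ⅓)*6 = -32/3*6 = -64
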